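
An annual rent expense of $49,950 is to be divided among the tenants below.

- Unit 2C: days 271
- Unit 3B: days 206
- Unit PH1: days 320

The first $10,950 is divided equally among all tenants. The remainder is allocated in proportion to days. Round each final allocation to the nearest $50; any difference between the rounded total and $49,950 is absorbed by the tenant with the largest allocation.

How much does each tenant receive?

Unit 2C: $16,900; Unit 3B: $13,750; Unit PH1: $19,300

First tranche $10,950 split equally: $3,650 each.
Remainder $39,000 by days (total 797): Unit 2C 13,260.98 → $13,250; Unit 3B 10,080.30 → $10,100; Unit PH1 15,658.72 → $15,650.
Totals: Unit 2C $3,650 + $13,250 = $16,900; Unit 3B $3,650 + $10,100 = $13,750; Unit PH1 $3,650 + $15,650 = $19,300.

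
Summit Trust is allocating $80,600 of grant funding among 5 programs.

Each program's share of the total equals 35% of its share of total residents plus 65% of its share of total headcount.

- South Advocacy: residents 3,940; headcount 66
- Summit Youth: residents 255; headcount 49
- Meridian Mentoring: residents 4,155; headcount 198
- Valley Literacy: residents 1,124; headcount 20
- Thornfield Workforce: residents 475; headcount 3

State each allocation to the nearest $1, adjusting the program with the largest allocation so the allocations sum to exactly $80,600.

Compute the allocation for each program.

South Advocacy: $21,463 | Summit Youth: $8,363 | Meridian Mentoring: $42,653 | Valley Literacy: $6,306 | Thornfield Workforce: $1,815

Residents total 9,949; headcount total 336.
Combined weights (35% residents + 65% headcount): South Advocacy 0.2663; Summit Youth 0.1038; Meridian Mentoring 0.5292; Valley Literacy 0.0782; Thornfield Workforce 0.0225.
Raw shares: South Advocacy 21,462.61; Summit Youth 8,363.25; Meridian Mentoring 42,654.02; Valley Literacy 6,305.51; Thornfield Workforce 1,814.61.
At nearest $1: South Advocacy $21,463; Summit Youth $8,363; Meridian Mentoring $42,654; Valley Literacy $6,306; Thornfield Workforce $1,815. Sum = $80,601.
Difference $80,600 − $80,601 = −$1 applied to largest allocation (Meridian Mentoring): Meridian Mentoring becomes $42,653.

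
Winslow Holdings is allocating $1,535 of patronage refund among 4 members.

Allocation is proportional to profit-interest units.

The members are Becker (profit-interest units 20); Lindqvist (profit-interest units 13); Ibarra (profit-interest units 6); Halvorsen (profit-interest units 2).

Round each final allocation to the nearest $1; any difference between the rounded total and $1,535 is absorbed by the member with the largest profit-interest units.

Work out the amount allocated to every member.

Becker: $748; Lindqvist: $487; Ibarra: $225; Halvorsen: $75

Sum of profit-interest units: 41.
Unrounded shares: Becker 20/41 × $1,535 = 748.78; Lindqvist 13/41 × $1,535 = 486.71; Ibarra 6/41 × $1,535 = 224.63; Halvorsen 2/41 × $1,535 = 74.88.
At nearest $1: Becker $749; Lindqvist $487; Ibarra $225; Halvorsen $75. Sum = $1,536.
Difference $1,535 − $1,536 = −$1 applied to largest profit-interest units (Becker): Becker becomes $748.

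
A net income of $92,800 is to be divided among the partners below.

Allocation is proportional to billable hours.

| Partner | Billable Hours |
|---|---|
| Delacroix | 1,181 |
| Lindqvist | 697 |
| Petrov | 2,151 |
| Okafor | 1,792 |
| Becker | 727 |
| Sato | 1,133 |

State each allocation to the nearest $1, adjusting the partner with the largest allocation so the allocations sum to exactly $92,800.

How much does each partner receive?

Combined billable hours = 7,681.
Proportional shares: Delacroix 1,181/7,681 × $92,800 = 14,268.56; Lindqvist 697/7,681 × $92,800 = 8,420.99; Petrov 2,151/7,681 × $92,800 = 25,987.87; Okafor 1,792/7,681 × $92,800 = 21,650.51; Becker 727/7,681 × $92,800 = 8,783.44; Sato 1,133/7,681 × $92,800 = 13,688.63.
At nearest $1: Delacroix $14,269; Lindqvist $8,421; Petrov $25,988; Okafor $21,651; Becker $8,783; Sato $13,689. Sum = $92,801.
Difference $92,800 − $92,801 = −$1 applied to largest allocation (Petrov): Petrov becomes $25,987.

Delacroix: $14,269 | Lindqvist: $8,421 | Petrov: $25,987 | Okafor: $21,651 | Becker: $8,783 | Sato: $13,689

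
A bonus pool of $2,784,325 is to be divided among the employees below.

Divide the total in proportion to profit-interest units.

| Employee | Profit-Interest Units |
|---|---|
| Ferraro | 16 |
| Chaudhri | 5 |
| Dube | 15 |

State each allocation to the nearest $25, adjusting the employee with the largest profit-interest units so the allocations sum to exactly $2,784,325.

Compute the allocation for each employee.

Ferraro: $1,237,500 · Chaudhri: $386,700 · Dube: $1,160,125

Sum of profit-interest units: 36.
Proportional shares: Ferraro 16/36 × $2,784,325 = 1,237,477.78; Chaudhri 5/36 × $2,784,325 = 386,711.81; Dube 15/36 × $2,784,325 = 1,160,135.42.
At nearest $25: Ferraro $1,237,475; Chaudhri $386,700; Dube $1,160,125. Sum = $2,784,300.
Difference $2,784,325 − $2,784,300 = +$25 applied to largest profit-interest units (Ferraro): Ferraro becomes $1,237,500.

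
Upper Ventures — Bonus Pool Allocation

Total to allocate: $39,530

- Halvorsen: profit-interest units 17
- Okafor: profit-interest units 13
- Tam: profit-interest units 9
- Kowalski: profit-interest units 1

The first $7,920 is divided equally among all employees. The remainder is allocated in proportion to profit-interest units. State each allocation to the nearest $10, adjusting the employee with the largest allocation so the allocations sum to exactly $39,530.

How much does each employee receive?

Halvorsen: $15,420; Okafor: $12,250; Tam: $9,090; Kowalski: $2,770

$7,920 shared equally gives $1,980 per employee.
Remainder $31,610 by profit-interest units (total 40): Halvorsen 13,434.25 → $13,430; Okafor 10,273.25 → $10,270; Tam 7,112.25 → $7,110; Kowalski 790.25 → $790.
Rounding difference +$10 on remainder applied to Halvorsen.
Totals: Halvorsen $1,980 + $13,440 = $15,420; Okafor $1,980 + $10,270 = $12,250; Tam $1,980 + $7,110 = $9,090; Kowalski $1,980 + $790 = $2,770.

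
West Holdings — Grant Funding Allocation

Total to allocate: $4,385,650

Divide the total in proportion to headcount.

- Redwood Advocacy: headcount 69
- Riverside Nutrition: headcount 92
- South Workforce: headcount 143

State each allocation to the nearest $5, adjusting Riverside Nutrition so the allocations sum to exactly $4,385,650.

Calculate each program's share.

Headcount total: 304.
Proportional shares: Redwood Advocacy 69/304 × $4,385,650 = 995,427.14; Riverside Nutrition 92/304 × $4,385,650 = 1,327,236.18; South Workforce 143/304 × $4,385,650 = 2,062,986.68.
Rounded to nearest $5: Redwood Advocacy $995,425; Riverside Nutrition $1,327,235; South Workforce $2,062,985. Sum = $4,385,645.
Difference $4,385,650 − $4,385,645 = +$5 applied to Riverside Nutrition: Riverside Nutrition becomes $1,327,240.

Redwood Advocacy: $995,425; Riverside Nutrition: $1,327,240; South Workforce: $2,062,985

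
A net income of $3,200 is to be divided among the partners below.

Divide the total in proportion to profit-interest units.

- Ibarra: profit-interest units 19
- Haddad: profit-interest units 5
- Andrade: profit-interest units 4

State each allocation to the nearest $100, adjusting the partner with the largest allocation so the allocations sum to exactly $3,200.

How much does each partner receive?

Profit-interest units total: 28.
Proportional shares: Ibarra 19/28 × $3,200 = 2,171.43; Haddad 5/28 × $3,200 = 571.43; Andrade 4/28 × $3,200 = 457.14.
After rounding ($100): Ibarra $2,200; Haddad $600; Andrade $500. Sum = $3,300.
Difference $3,200 − $3,300 = −$100 applied to largest allocation (Ibarra): Ibarra becomes $2,100.

Ibarra: $2,100; Haddad: $600; Andrade: $500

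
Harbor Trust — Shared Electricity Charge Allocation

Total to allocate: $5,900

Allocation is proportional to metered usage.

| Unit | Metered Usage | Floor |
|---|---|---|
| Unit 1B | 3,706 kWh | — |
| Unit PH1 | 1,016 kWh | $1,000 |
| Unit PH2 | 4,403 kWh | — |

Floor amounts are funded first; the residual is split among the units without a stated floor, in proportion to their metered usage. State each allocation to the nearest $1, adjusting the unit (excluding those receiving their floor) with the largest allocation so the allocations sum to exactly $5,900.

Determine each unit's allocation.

Unit 1B: $2,239 | Unit PH1: $1,000 | Unit PH2: $2,661

Fund the minimums — Unit PH1 $1,000. Remaining pool $4,900.
Remaining pool split over remaining metered usage 8,109: Unit 1B 2,239.41 → $2,239; Unit PH2 2,660.59 → $2,661.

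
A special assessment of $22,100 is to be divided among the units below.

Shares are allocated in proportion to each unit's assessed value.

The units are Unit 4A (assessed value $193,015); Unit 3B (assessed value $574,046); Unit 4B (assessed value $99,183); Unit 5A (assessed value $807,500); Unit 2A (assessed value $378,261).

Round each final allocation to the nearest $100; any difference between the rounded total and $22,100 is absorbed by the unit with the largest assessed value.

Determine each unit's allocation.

Total assessed value = 193,015 + 574,046 + 99,183 + 807,500 + 378,261 = 2,052,005.
Raw shares: Unit 4A 2,078.76; Unit 3B 6,182.45; Unit 4B 1,068.20; Unit 5A 8,696.74; Unit 2A 4,073.85.
Rounded to nearest $100: Unit 4A $2,100; Unit 3B $6,200; Unit 4B $1,100; Unit 5A $8,700; Unit 2A $4,100. Sum = $22,200.
Difference $22,100 − $22,200 = −$100 applied to largest assessed value (Unit 5A): Unit 5A becomes $8,600.

Unit 4A: $2,100; Unit 3B: $6,200; Unit 4B: $1,100; Unit 5A: $8,600; Unit 2A: $4,100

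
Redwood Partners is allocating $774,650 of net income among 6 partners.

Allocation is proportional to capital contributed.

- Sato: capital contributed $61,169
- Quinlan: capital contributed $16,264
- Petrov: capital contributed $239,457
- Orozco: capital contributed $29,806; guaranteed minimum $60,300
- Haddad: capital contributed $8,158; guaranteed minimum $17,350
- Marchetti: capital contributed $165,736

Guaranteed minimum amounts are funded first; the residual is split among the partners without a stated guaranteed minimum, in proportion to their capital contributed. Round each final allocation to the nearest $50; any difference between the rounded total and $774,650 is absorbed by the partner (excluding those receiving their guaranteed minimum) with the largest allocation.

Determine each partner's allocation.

Sato: $88,350 · Quinlan: $23,500 · Petrov: $345,800 · Orozco: $60,300 · Haddad: $17,350 · Marchetti: $239,350

Fund the minimums — Orozco $60,300; Haddad $17,350. Remaining pool $697,000.
Remaining pool split over remaining capital contributed 482,626: Sato 88,339.20 → $88,350; Quinlan 23,488.18 → $23,500; Petrov 345,819.60 → $345,800; Marchetti 239,353.02 → $239,350.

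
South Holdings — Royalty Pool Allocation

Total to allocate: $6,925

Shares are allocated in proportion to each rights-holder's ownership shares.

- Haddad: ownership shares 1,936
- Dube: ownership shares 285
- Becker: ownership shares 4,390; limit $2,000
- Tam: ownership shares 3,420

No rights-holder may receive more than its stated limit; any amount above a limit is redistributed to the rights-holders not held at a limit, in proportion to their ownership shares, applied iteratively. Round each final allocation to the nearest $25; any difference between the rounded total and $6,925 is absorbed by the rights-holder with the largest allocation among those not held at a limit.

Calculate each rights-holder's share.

Haddad: $1,700; Dube: $250; Becker: $2,000; Tam: $2,975

Ownership shares total: 10,031.
Unconstrained shares: Haddad 1,336.54; Dube 196.75; Becker 3,030.68; Tam 2,361.03.
Cap binds for Becker ($2,000); remaining pool $4,925 reallocated over remaining ownership shares 5,641.
Shares after redistribution: Haddad 1,690.27 → $1,700; Dube 248.83 → $250; Tam 2,985.91 → $2,975.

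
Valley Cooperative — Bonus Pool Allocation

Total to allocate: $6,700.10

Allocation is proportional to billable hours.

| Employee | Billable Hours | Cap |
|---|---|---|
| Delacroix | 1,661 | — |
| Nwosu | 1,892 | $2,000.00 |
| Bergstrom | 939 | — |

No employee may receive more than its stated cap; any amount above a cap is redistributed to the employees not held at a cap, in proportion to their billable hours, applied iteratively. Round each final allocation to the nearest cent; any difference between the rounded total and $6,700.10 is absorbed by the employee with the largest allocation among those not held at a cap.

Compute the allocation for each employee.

Billable hours total: 4,492.
Proportional shares (ignoring caps): Delacroix 2,477.4858; Nwosu 2,822.0368; Bergstrom 1,400.5774.
Cap binds for Nwosu ($2,000.00); balance $4,700.10 reallocated over remaining billable hours 2,600.
Shares after redistribution: Delacroix 3,002.6408 → $3,002.64; Bergstrom 1,697.4592 → $1,697.46.

Delacroix: $3,002.64; Nwosu: $2,000.00; Bergstrom: $1,697.46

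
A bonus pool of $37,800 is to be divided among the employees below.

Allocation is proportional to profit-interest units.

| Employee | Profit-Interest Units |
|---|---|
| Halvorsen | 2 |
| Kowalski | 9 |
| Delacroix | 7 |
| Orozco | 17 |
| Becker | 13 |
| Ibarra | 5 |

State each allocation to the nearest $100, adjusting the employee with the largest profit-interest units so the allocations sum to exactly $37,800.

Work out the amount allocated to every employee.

Halvorsen: $1,400; Kowalski: $6,400; Delacroix: $5,000; Orozco: $12,100; Becker: $9,300; Ibarra: $3,600

Combined profit-interest units = 2 + 9 + 7 + 17 + 13 + 5 = 53.
Pro-rata amounts: Halvorsen 1,426.42; Kowalski 6,418.87; Delacroix 4,992.45; Orozco 12,124.53; Becker 9,271.70; Ibarra 3,566.04.
At nearest $100: Halvorsen $1,400; Kowalski $6,400; Delacroix $5,000; Orozco $12,100; Becker $9,300; Ibarra $3,600. Sum = $37,800.
Rounded total matches; no reconciliation needed.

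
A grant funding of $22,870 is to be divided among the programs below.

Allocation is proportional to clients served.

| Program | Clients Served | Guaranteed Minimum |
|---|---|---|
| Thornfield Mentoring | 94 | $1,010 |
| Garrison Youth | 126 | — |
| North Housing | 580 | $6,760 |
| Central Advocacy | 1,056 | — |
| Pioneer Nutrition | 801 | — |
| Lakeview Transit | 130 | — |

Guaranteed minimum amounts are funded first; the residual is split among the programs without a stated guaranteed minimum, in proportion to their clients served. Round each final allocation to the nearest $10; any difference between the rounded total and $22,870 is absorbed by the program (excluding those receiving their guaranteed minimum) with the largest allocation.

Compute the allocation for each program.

Thornfield Mentoring: $1,010 · Garrison Youth: $900 · North Housing: $6,760 · Central Advocacy: $7,550 · Pioneer Nutrition: $5,720 · Lakeview Transit: $930

Minimums first: Thornfield Mentoring $1,010; North Housing $6,760. Remaining pool $15,100.
Remaining pool split over remaining clients served 2,113: Garrison Youth 900.43 → $900; Central Advocacy 7,546.43 → $7,550; Pioneer Nutrition 5,724.14 → $5,720; Lakeview Transit 929.01 → $930.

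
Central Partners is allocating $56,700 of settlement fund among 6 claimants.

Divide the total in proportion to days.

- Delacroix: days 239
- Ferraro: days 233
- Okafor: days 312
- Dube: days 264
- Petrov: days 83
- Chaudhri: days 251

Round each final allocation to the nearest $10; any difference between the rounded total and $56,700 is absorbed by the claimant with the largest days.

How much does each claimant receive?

Combined days = 239 + 233 + 312 + 264 + 83 + 251 = 1,382.
Proportional shares: Delacroix 9,805.57; Ferraro 9,559.41; Okafor 12,800.58; Dube 10,831.26; Petrov 3,405.28; Chaudhri 10,297.90.
Rounded to nearest $10: Delacroix $9,810; Ferraro $9,560; Okafor $12,800; Dube $10,830; Petrov $3,410; Chaudhri $10,300. Sum = $56,710.
Difference $56,700 − $56,710 = −$10 applied to largest days (Okafor): Okafor becomes $12,790.

Delacroix: $9,810 · Ferraro: $9,560 · Okafor: $12,790 · Dube: $10,830 · Petrov: $3,410 · Chaudhri: $10,300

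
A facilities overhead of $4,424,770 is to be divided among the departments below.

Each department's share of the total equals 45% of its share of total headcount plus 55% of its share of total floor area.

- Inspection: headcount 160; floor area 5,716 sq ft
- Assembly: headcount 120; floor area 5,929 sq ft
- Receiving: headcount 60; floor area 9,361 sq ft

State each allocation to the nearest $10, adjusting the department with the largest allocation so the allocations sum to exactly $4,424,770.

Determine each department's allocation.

Totals — headcount 340, floor area 21,006.
Blended shares (45% headcount + 55% floor area): Inspection 0.3614; Assembly 0.3141; Receiving 0.3245.
Pro-rata amounts: Inspection 1,599,230.05; Assembly 1,389,654.37; Receiving 1,435,885.58.
Rounded to nearest $10: Inspection $1,599,230; Assembly $1,389,650; Receiving $1,435,890. Sum = $4,424,770.
No rounding difference to absorb.

Inspection: $1,599,230 · Assembly: $1,389,650 · Receiving: $1,435,890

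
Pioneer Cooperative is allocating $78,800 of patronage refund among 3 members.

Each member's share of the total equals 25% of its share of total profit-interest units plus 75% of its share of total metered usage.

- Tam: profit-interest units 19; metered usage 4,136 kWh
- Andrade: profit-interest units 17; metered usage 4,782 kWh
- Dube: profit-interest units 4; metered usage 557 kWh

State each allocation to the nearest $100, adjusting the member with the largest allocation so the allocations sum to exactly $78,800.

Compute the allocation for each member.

Tam: $35,200; Andrade: $38,200; Dube: $5,400

Profit-interest units total 40; metered usage total 9,475.
Combined weights (25% profit-interest units + 75% metered usage): Tam 0.4461; Andrade 0.4848; Dube 0.0691.
Proportional shares: Tam 35,155.66; Andrade 38,200.07; Dube 5,444.27.
Rounded to nearest $100: Tam $35,200; Andrade $38,200; Dube $5,400. Sum = $78,800.
No rounding difference to absorb.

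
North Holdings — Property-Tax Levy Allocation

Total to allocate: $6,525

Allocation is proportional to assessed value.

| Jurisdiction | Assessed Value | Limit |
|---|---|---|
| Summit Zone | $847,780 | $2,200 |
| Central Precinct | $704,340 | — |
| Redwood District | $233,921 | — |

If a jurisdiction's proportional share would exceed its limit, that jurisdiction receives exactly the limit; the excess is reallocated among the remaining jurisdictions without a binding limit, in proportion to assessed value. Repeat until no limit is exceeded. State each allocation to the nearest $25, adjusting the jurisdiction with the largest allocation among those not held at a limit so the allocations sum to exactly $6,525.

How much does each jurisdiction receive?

Total assessed value = 1,786,041.
Pro-rata shares before constraints: Summit Zone 3,097.22; Central Precinct 2,573.19; Redwood District 854.59.
Held at cap: Summit Zone ($2,200); remaining pool $4,325 reallocated over remaining assessed value 938,261.
Remaining shares: Central Precinct 3,246.72 → $3,250; Redwood District 1,078.28 → $1,075.

Summit Zone: $2,200; Central Precinct: $3,250; Redwood District: $1,075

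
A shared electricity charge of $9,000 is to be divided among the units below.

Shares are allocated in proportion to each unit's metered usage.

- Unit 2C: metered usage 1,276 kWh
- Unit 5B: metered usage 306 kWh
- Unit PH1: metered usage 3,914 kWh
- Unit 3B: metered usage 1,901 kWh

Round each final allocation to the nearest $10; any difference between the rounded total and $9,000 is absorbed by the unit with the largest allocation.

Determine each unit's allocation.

Unit 2C: $1,550; Unit 5B: $370; Unit PH1: $4,770; Unit 3B: $2,310

Metered usage total: 7,397.
Proportional shares: Unit 2C 1,276/7,397 × $9,000 = 1,552.52; Unit 5B 306/7,397 × $9,000 = 372.31; Unit PH1 3,914/7,397 × $9,000 = 4,762.20; Unit 3B 1,901/7,397 × $9,000 = 2,312.96.
At nearest $10: Unit 2C $1,550; Unit 5B $370; Unit PH1 $4,760; Unit 3B $2,310. Sum = $8,990.
Difference $9,000 − $8,990 = +$10 applied to largest allocation (Unit PH1): Unit PH1 becomes $4,770.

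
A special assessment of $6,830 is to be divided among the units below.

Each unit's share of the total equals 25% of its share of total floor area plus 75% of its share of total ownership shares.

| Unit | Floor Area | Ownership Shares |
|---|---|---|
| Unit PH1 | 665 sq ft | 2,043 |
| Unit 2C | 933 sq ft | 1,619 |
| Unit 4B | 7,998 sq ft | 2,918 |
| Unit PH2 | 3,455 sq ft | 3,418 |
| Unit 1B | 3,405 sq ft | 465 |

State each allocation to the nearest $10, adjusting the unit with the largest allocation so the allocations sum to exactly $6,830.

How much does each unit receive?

Floor area total 16,456; ownership shares total 10,463.
Combined weights (25% floor area + 75% ownership shares): Unit PH1 0.1565; Unit 2C 0.1302; Unit 4B 0.3307; Unit PH2 0.2975; Unit 1B 0.0851.
Raw shares: Unit PH1 1,069.22; Unit 2C 889.44; Unit 4B 2,258.49; Unit PH2 2,031.89; Unit 1B 580.96.
At nearest $10: Unit PH1 $1,070; Unit 2C $890; Unit 4B $2,260; Unit PH2 $2,030; Unit 1B $580. Sum = $6,830.
Sum already equals the total — no adjustment.

Unit PH1: $1,070 · Unit 2C: $890 · Unit 4B: $2,260 · Unit PH2: $2,030 · Unit 1B: $580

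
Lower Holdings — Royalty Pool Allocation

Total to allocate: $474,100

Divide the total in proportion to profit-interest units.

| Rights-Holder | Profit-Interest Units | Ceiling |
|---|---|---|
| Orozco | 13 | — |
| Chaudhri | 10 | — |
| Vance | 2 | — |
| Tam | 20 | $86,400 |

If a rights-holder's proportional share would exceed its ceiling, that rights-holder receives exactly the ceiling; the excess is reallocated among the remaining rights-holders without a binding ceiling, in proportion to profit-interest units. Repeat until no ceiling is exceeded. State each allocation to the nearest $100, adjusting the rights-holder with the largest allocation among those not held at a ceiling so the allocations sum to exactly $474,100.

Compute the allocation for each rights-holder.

Orozco: $201,600 · Chaudhri: $155,100 · Vance: $31,000 · Tam: $86,400

Total profit-interest units = 45.
Proportional shares (ignoring caps): Orozco 136,962.22; Chaudhri 105,355.56; Vance 21,071.11; Tam 210,711.11.
Cap binds for Tam ($86,400); residual $387,700 reallocated over remaining profit-interest units 25.
Redistributed shares: Orozco 201,604.00 → $201,600; Chaudhri 155,080.00 → $155,100; Vance 31,016.00 → $31,000.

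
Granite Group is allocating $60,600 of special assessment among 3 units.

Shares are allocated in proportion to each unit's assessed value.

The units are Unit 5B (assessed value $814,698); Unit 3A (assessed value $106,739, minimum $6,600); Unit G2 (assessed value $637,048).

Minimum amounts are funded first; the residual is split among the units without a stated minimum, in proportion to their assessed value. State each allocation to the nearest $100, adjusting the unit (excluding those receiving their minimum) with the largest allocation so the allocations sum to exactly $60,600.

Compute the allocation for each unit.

Unit 5B: $30,300; Unit 3A: $6,600; Unit G2: $23,700

Fund the minimums — Unit 3A $6,600. Residual $54,000.
Residual split over remaining assessed value 1,451,746: Unit 5B 30,303.99 → $30,300; Unit G2 23,696.01 → $23,700.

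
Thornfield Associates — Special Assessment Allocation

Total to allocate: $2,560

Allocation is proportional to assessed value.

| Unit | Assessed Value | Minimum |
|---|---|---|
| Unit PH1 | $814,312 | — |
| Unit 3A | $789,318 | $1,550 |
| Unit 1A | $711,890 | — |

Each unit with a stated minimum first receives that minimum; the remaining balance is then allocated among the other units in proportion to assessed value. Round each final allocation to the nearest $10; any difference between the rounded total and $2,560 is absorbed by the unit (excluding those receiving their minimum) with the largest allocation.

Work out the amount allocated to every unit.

Unit PH1: $540; Unit 3A: $1,550; Unit 1A: $470

Guaranteed amounts: Unit 3A $1,550. Balance $1,010.
Balance split over remaining assessed value 1,526,202: Unit PH1 538.89 → $540; Unit 1A 471.11 → $470.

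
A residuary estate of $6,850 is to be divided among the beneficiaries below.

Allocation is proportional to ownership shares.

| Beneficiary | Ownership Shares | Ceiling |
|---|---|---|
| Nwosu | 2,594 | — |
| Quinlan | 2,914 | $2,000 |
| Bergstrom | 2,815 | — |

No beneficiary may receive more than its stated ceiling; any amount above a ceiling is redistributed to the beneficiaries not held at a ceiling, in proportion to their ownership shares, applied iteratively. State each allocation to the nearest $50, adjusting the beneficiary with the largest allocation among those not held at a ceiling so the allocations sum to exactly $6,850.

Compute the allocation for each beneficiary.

Total ownership shares = 8,323.
Pro-rata shares before constraints: Nwosu 2,134.92; Quinlan 2,398.28; Bergstrom 2,316.80.
Held at cap: Quinlan ($2,000); balance $4,850 reallocated over remaining ownership shares 5,409.
Redistributed shares: Nwosu 2,325.92 → $2,350; Bergstrom 2,524.08 → $2,500.

Nwosu: $2,350 · Quinlan: $2,000 · Bergstrom: $2,500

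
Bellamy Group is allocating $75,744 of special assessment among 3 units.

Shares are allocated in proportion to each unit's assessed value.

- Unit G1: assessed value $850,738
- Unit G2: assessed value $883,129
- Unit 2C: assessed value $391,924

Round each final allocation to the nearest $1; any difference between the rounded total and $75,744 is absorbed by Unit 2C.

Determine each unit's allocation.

Assessed value total: 2,125,791.
Proportional shares: Unit G1 850,738/2,125,791 × $75,744 = 30,312.62; Unit G2 883,129/2,125,791 × $75,744 = 31,466.74; Unit 2C 391,924/2,125,791 × $75,744 = 13,964.63.
Rounded to nearest $1: Unit G1 $30,313; Unit G2 $31,467; Unit 2C $13,965. Sum = $75,745.
Difference $75,744 − $75,745 = −$1 applied to Unit 2C: Unit 2C becomes $13,964.

Unit G1: $30,313 · Unit G2: $31,467 · Unit 2C: $13,964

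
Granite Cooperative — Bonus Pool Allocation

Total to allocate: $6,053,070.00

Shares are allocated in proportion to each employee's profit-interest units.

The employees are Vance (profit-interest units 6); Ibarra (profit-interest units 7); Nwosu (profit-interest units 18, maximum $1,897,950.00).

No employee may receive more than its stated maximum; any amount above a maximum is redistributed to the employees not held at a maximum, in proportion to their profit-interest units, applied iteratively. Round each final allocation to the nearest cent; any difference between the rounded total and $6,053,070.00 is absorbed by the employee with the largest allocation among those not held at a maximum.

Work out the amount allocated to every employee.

Sum of profit-interest units: 31.
Pro-rata shares before constraints: Vance 1,171,561.9355; Ibarra 1,366,822.2581; Nwosu 3,514,685.8065.
Cap binds for Nwosu ($1,897,950.00); residual $4,155,120.00 reallocated over remaining profit-interest units 13.
Redistributed shares: Vance 1,917,747.6923 → $1,917,747.69; Ibarra 2,237,372.3077 → $2,237,372.31.

Vance: $1,917,747.69 · Ibarra: $2,237,372.31 · Nwosu: $1,897,950.00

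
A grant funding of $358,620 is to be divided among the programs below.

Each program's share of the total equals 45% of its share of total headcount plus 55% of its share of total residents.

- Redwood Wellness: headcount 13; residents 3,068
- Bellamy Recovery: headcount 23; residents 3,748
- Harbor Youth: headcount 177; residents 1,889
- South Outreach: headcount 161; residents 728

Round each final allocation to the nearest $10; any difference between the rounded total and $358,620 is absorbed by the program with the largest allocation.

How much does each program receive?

Headcount total 374; residents total 9,433.
Blended shares (45% headcount + 55% residents): Redwood Wellness 0.1945; Bellamy Recovery 0.2462; Harbor Youth 0.3231; South Outreach 0.2362.
Unrounded shares: Redwood Wellness 69,760.33; Bellamy Recovery 88,293.85; Harbor Youth 115,872.94; South Outreach 84,692.89.
Rounded to nearest $10: Redwood Wellness $69,760; Bellamy Recovery $88,290; Harbor Youth $115,870; South Outreach $84,690. Sum = $358,610.
Difference $358,620 − $358,610 = +$10 applied to largest allocation (Harbor Youth): Harbor Youth becomes $115,880.

Redwood Wellness: $69,760 · Bellamy Recovery: $88,290 · Harbor Youth: $115,880 · South Outreach: $84,690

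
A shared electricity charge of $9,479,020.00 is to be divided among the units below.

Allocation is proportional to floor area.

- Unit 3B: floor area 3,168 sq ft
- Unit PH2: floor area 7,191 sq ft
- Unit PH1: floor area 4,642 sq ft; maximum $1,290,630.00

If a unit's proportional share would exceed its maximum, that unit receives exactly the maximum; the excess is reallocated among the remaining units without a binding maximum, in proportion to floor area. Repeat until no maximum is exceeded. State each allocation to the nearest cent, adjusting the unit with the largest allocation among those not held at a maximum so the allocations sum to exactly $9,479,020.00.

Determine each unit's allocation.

Unit 3B: $2,504,181.82 · Unit PH2: $5,684,208.18 · Unit PH1: $1,290,630.00

Total floor area = 15,001.
Proportional shares (ignoring caps): Unit 3B 2,001,835.5683; Unit PH2 4,543,939.2587; Unit PH1 2,933,245.1730.
Capped: Unit PH1 ($1,290,630.00); residual $8,188,390.00 reallocated over remaining floor area 10,359.
Redistributed shares: Unit 3B 2,504,181.8245 → $2,504,181.82; Unit PH2 5,684,208.1755 → $5,684,208.18.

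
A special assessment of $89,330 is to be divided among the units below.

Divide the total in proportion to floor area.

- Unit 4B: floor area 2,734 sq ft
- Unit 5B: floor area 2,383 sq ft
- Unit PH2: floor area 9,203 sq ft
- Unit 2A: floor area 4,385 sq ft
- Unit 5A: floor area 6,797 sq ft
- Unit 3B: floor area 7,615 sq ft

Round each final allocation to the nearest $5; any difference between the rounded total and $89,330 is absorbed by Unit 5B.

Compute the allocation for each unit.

Floor area total: 33,117.
Pro-rata amounts: Unit 4B 2,734/33,117 × $89,330 = 7,374.71; Unit 5B 2,383/33,117 × $89,330 = 6,427.92; Unit PH2 9,203/33,117 × $89,330 = 24,824.23; Unit 2A 4,385/33,117 × $89,330 = 11,828.13; Unit 5A 6,797/33,117 × $89,330 = 18,334.27; Unit 3B 7,615/33,117 × $89,330 = 20,540.75.
At nearest $5: Unit 4B $7,375; Unit 5B $6,430; Unit PH2 $24,825; Unit 2A $11,830; Unit 5A $18,335; Unit 3B $20,540. Sum = $89,335.
Difference $89,330 − $89,335 = −$5 applied to Unit 5B: Unit 5B becomes $6,425.

Unit 4B: $7,375 · Unit 5B: $6,425 · Unit PH2: $24,825 · Unit 2A: $11,830 · Unit 5A: $18,335 · Unit 3B: $20,540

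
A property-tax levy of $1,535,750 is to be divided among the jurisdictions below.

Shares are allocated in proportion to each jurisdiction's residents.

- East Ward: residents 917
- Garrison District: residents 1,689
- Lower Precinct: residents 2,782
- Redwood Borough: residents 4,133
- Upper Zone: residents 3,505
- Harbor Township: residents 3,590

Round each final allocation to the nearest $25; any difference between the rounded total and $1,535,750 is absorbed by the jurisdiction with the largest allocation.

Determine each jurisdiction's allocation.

Combined residents = 16,616.
Unrounded shares: East Ward 917/16,616 × $1,535,750 = 84,754.62; Garrison District 1,689/16,616 × $1,535,750 = 156,107.47; Lower Precinct 2,782/16,616 × $1,535,750 = 257,129.06; Redwood Borough 4,133/16,616 × $1,535,750 = 381,996.55; Upper Zone 3,505/16,616 × $1,535,750 = 323,953.04; Harbor Township 3,590/16,616 × $1,535,750 = 331,809.25.
Rounded to nearest $25: East Ward $84,750; Garrison District $156,100; Lower Precinct $257,125; Redwood Borough $382,000; Upper Zone $323,950; Harbor Township $331,800. Sum = $1,535,725.
Difference $1,535,750 − $1,535,725 = +$25 applied to largest allocation (Redwood Borough): Redwood Borough becomes $382,025.

East Ward: $84,750 | Garrison District: $156,100 | Lower Precinct: $257,125 | Redwood Borough: $382,025 | Upper Zone: $323,950 | Harbor Township: $331,800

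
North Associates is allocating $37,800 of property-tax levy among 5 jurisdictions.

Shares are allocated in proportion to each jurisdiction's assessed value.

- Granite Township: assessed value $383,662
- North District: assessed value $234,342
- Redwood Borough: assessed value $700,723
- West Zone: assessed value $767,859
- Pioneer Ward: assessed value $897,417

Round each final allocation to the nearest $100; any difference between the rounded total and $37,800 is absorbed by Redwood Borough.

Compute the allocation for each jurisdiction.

Granite Township: $4,900 · North District: $3,000 · Redwood Borough: $8,800 · West Zone: $9,700 · Pioneer Ward: $11,400

Assessed value total: 2,984,003.
Pro-rata amounts: Granite Township 383,662/2,984,003 × $37,800 = 4,860.06; North District 234,342/2,984,003 × $37,800 = 2,968.54; Redwood Borough 700,723/2,984,003 × $37,800 = 8,876.44; West Zone 767,859/2,984,003 × $37,800 = 9,726.89; Pioneer Ward 897,417/2,984,003 × $37,800 = 11,368.07.
At nearest $100: Granite Township $4,900; North District $3,000; Redwood Borough $8,900; West Zone $9,700; Pioneer Ward $11,400. Sum = $37,900.
Difference $37,800 − $37,900 = −$100 applied to Redwood Borough: Redwood Borough becomes $8,800.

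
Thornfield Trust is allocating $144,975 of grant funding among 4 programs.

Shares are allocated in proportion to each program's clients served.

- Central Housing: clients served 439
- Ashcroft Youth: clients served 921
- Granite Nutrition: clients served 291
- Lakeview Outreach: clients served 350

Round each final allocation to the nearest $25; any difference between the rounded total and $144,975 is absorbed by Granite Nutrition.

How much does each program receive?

Combined clients served = 2,001.
Raw shares: Central Housing 439/2,001 × $144,975 = 31,806.11; Ashcroft Youth 921/2,001 × $144,975 = 66,727.62; Granite Nutrition 291/2,001 × $144,975 = 21,083.32; Lakeview Outreach 350/2,001 × $144,975 = 25,357.95.
At nearest $25: Central Housing $31,800; Ashcroft Youth $66,725; Granite Nutrition $21,075; Lakeview Outreach $25,350. Sum = $144,950.
Difference $144,975 − $144,950 = +$25 applied to Granite Nutrition: Granite Nutrition becomes $21,100.

Central Housing: $31,800 · Ashcroft Youth: $66,725 · Granite Nutrition: $21,100 · Lakeview Outreach: $25,350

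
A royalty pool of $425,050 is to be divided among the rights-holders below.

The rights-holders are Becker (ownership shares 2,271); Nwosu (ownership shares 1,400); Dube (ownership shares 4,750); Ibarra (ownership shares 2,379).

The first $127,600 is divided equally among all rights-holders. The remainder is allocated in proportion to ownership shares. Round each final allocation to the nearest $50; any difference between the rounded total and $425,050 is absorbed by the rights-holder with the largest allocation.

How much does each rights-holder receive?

Equal tier: $127,600 ÷ 4 = $31,900 apiece.
Remainder $297,450 by ownership shares (total 10,800): Becker 62,547.12 → $62,550; Nwosu 38,558.33 → $38,550; Dube 130,822.92 → $130,800; Ibarra 65,521.62 → $65,500.
Rounding difference +$50 on remainder applied to Dube.
Totals: Becker $31,900 + $62,550 = $94,450; Nwosu $31,900 + $38,550 = $70,450; Dube $31,900 + $130,850 = $162,750; Ibarra $31,900 + $65,500 = $97,400.

Becker: $94,450; Nwosu: $70,450; Dube: $162,750; Ibarra: $97,400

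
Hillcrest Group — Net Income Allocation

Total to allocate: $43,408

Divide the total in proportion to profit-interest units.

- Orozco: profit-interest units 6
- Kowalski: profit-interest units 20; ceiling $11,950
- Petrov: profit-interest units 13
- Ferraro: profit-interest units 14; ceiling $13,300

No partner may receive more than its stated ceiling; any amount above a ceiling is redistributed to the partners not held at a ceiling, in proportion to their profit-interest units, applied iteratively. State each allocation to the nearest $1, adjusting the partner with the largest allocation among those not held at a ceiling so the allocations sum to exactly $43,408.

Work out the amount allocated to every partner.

Combined profit-interest units = 53.
Unconstrained shares: Orozco 4,914.11; Kowalski 16,380.38; Petrov 10,647.25; Ferraro 11,466.26.
Cap binds for Kowalski ($11,950); residual $31,458 reallocated over remaining profit-interest units 33.
Cap binds for Ferraro ($13,300); residual $18,158 reallocated over remaining profit-interest units 19.
Remaining shares: Orozco 5,734.11 → $5,734; Petrov 12,423.89 → $12,424.

Orozco: $5,734 · Kowalski: $11,950 · Petrov: $12,424 · Ferraro: $13,300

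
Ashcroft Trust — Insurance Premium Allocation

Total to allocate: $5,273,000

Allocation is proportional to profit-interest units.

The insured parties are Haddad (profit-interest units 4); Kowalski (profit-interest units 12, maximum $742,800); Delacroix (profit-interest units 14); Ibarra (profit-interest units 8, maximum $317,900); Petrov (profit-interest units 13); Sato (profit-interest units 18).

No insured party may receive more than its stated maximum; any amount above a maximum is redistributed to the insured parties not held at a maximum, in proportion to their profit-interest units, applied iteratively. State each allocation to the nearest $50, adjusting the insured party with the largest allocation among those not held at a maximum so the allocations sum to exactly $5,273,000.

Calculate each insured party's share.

Combined profit-interest units = 69.
Unconstrained shares: Haddad 305,681.16; Kowalski 917,043.48; Delacroix 1,069,884.06; Ibarra 611,362.32; Petrov 993,463.77; Sato 1,375,565.22.
Capped: Kowalski ($742,800), Ibarra ($317,900); remaining pool $4,212,300 reallocated over remaining profit-interest units 49.
Shares after redistribution: Haddad 343,861.22 → $343,850; Delacroix 1,203,514.29 → $1,203,500; Petrov 1,117,548.98 → $1,117,550; Sato 1,547,375.51 → $1,547,400.

Haddad: $343,850 | Kowalski: $742,800 | Delacroix: $1,203,500 | Ibarra: $317,900 | Petrov: $1,117,550 | Sato: $1,547,400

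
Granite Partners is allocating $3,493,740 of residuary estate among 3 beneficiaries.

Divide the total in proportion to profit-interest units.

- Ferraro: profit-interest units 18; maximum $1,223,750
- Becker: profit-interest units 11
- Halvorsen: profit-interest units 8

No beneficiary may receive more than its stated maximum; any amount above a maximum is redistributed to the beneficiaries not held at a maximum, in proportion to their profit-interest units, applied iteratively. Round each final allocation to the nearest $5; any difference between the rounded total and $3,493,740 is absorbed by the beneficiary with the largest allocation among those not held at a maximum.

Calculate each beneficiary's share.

Total profit-interest units = 37.
Pro-rata shares before constraints: Ferraro 1,699,657.30; Becker 1,038,679.46; Halvorsen 755,403.24.
Held at cap: Ferraro ($1,223,750); balance $2,269,990 reallocated over remaining profit-interest units 19.
Remaining shares: Becker 1,314,204.74 → $1,314,205; Halvorsen 955,785.26 → $955,785.

Ferraro: $1,223,750 · Becker: $1,314,205 · Halvorsen: $955,785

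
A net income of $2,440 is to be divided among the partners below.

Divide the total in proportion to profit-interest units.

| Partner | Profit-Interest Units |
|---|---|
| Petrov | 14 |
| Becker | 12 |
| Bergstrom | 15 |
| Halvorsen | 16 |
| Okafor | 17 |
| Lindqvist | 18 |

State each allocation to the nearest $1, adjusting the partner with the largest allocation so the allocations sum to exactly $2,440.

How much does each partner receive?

Petrov: $371 | Becker: $318 | Bergstrom: $398 | Halvorsen: $424 | Okafor: $451 | Lindqvist: $478

Total profit-interest units = 92.
Pro-rata amounts: Petrov 14/92 × $2,440 = 371.30; Becker 12/92 × $2,440 = 318.26; Bergstrom 15/92 × $2,440 = 397.83; Halvorsen 16/92 × $2,440 = 424.35; Okafor 17/92 × $2,440 = 450.87; Lindqvist 18/92 × $2,440 = 477.39.
After rounding ($1): Petrov $371; Becker $318; Bergstrom $398; Halvorsen $424; Okafor $451; Lindqvist $477. Sum = $2,439.
Difference $2,440 − $2,439 = +$1 applied to largest allocation (Lindqvist): Lindqvist becomes $478.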